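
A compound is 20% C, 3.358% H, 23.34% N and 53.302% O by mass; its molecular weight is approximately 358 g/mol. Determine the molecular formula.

Assume 100 g: 20 g C, 3.358 g H, 23.34 g N, 53.302 g O.
C: 20 g ÷ 12.01 g/mol = 1.665 mol
H: 3.358 g ÷ 1.008 g/mol = 3.331 mol
N: 23.34 g ÷ 14.01 g/mol = 1.666 mol
O: 53.302 g ÷ 16.00 g/mol = 3.331 mol
Smallest is C at 1.665 mol; normalising gives C 1.000, H 2.000, N 1.000, O 2.000
Ratio ≈ 1:2:1:2, so the empirical formula is CH2NO2
Empirical-formula mass = 60.04 g/mol
n = 358 / 60.04 = 5.96 ≈ 6
Molecular formula = (CH2NO2)×6 = C6H12N6O12

C6H12N6O12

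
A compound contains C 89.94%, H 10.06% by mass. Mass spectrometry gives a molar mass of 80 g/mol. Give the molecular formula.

C6H8

Assume 100 g: 89.94 g C, 10.06 g H.
C: 89.94 g ÷ 12.01 g/mol = 7.489 mol
H: 10.06 g ÷ 1.008 g/mol = 9.98 mol
Smallest is C at 7.489 mol; normalising gives C 1.000, H 1.333
Multiply by 3: C 3.00, H 4.00 → C3H4
Empirical-formula mass = 40.06 g/mol
n = 80 / 40.06 = 2.00 ≈ 2
Molecular formula = (C3H4)×2 = C6H8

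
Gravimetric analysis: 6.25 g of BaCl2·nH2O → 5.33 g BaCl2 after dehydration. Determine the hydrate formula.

Mass of water lost = 6.25 − 5.33 = 0.92 g → 0.92 / 18.02 = 0.05105 mol H2O
Molar mass of BaCl2 = 208.23 g/mol → mol BaCl2 = 5.33 / 208.23 = 0.0256
n = 0.05105 / 0.0256 = 1.99 ≈ 2 → BaCl2·2H2O

BaCl2·2H2O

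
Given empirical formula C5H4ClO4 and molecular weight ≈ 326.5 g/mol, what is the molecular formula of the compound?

C10H8Cl2O8

Empirical-formula mass = 163.53 g/mol
n = 326.5 / 163.53 = 2.00 ≈ 2
Molecular formula = (C5H4ClO4)2 = C10H8Cl2O8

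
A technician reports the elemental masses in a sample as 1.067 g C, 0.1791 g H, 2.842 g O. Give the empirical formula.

CH2O2

n(C) = 1.067/12.01 = 0.08884, n(H) = 0.1791/1.008 = 0.1777, n(O) = 2.842/16.00 = 0.1776
Divide by the smallest (0.08884 mol C): C 1.000, H 2.000, O 1.999
→ CH2O2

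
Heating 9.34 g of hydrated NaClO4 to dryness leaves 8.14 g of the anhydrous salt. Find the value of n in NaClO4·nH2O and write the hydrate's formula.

NaClO4·H2O

Mass of water lost = 9.34 − 8.14 = 1.2 g → 1.2 / 18.02 = 0.06659 mol H2O
Molar mass of NaClO4 = 122.44 g/mol → mol NaClO4 = 8.14 / 122.44 = 0.06648
n = 0.06659 / 0.06648 = 1.00 ≈ 1 → NaClO4·H2O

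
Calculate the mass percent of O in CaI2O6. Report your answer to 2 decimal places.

24.62%

Molar mass = 1(40.08) + 2(126.90) + 6(16.00) = 389.880 g/mol
Mass of O per mole = 6 × 16.00 = 96.000 g
% O = 96.000 / 389.880 × 100 = 24.62%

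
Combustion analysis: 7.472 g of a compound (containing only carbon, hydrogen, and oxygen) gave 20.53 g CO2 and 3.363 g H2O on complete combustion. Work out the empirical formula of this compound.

C5H4O

mol C = 20.53 / 44.01 = 0.4665; mass C = 0.4665 × 12.01 = 5.602 g
mol H = 2 × (3.363 / 18.02) = 0.3733; mass H = 0.3733 × 1.008 = 0.3762 g
mass O = 7.472 − (5.979) = 1.493 g → mol O = 0.09333
Ratios (÷ 0.09333): C 4.998, H 3.999, O 1.000
≈ 5:4:1 → C5H4O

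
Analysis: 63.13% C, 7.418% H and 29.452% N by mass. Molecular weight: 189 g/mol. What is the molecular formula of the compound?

C10H14N4

Assume 100 g: 63.13 g C, 7.418 g H, 29.452 g N.
C: 63.13 g ÷ 12.01 g/mol = 5.256 mol
H: 7.418 g ÷ 1.008 g/mol = 7.359 mol
N: 29.452 g ÷ 14.01 g/mol = 2.102 mol
Smallest is N at 2.102 mol; normalising gives C 2.500, H 3.501, N 1.000
×2: C 5.00, H 7.00, N 2.00 → C5H7N2
Empirical-formula mass = 95.13 g/mol
n = 189 / 95.13 = 1.99 ≈ 2
Molecular formula = (C5H7N2)×2 = C10H14N4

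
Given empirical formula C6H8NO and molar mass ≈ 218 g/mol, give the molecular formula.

Empirical-formula mass = 110.13 g/mol
n = 218 / 110.13 = 1.98 ≈ 2
Molecular formula = (C6H8NO)2 = C12H16N2O2

C12H16N2O2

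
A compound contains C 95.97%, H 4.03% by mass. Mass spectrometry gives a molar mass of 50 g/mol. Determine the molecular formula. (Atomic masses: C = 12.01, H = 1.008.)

C4H2

Assume 100 g: 95.97 g C, 4.03 g H.
C: 95.97 g ÷ 12.01 g/mol = 7.991 mol
H: 4.03 g ÷ 1.008 g/mol = 3.998 mol
Smallest is H at 3.998 mol; normalising gives C 1.999, H 1.000
≈ 2:1 → C2H
Empirical-formula mass = 25.03 g/mol
n = 50 / 25.03 = 2.00 ≈ 2
Molecular formula = (C2H)×2 = C4H2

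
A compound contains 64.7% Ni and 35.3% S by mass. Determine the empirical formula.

Assume 100 g: 64.7 g Ni, 35.3 g S.
Ni: 64.7 g ÷ 58.69 g/mol = 1.102 mol
S: 35.3 g ÷ 32.07 g/mol = 1.101 mol
Divide by the smallest (1.101 mol S): Ni 1.002, S 1.000
≈ 1:1 → NiS

NiS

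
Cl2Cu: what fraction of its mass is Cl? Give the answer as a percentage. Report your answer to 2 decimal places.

52.73%

Molar mass = 2(35.45) + 1(63.55) = 134.450 g/mol
Mass of Cl per mole = 2 × 35.45 = 70.900 g
% Cl = 70.900 / 134.450 × 100 = 52.73%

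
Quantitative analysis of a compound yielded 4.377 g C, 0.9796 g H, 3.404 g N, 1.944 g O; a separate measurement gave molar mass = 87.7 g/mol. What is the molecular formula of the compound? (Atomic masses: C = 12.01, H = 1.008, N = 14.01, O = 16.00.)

C: 4.377 g ÷ 12.01 g/mol = 0.3644 mol
H: 0.9796 g ÷ 1.008 g/mol = 0.9718 mol
N: 3.404 g ÷ 14.01 g/mol = 0.243 mol
O: 1.944 g ÷ 16.00 g/mol = 0.1215 mol
Ratios (÷ 0.1215): C 3.000, H 7.999, N 2.000, O 1.000
≈ 3:8:2:1 → C3H8N2O
Empirical-formula mass = 88.11 g/mol
n = 87.7 / 88.11 = 1.00 ≈ 1
Molecular formula = empirical formula = C3H8N2O

C3H8N2O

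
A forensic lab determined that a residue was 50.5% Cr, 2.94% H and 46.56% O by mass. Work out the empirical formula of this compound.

Assume 100 g: 50.5 g Cr, 2.94 g H, 46.56 g O.
n(Cr) = 50.5/52.00 = 0.9712, n(H) = 2.94/1.008 = 2.917, n(O) = 46.56/16.00 = 2.91
Smallest is Cr at 0.9712 mol; normalising gives Cr 1.000, H 3.003, O 2.996
Ratio ≈ 1:3:3, so the empirical formula is CrH3O3

CrH3O3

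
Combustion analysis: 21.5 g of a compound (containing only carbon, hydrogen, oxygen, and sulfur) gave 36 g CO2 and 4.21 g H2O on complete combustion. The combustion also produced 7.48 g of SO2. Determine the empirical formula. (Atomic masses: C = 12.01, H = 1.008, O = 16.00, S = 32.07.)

C7H4O4S

mol C = 36 / 44.01 = 0.8180; mass C = 0.8180 × 12.01 = 9.824 g
mol H = 2 × (4.21 / 18.02) = 0.4673; mass H = 0.4673 × 1.008 = 0.4710 g
mol S = 7.48 / 64.07 = 0.1167; mass S = 3.744 g
mass O = 21.5 − (14.04) = 7.461 g → mol O = 0.4663
Divide by the smallest (0.1167 mol S): C 7.007, H 4.002, O 3.994, S 1.000
Ratio ≈ 7:4:4:1, so the empirical formula is C7H4O4S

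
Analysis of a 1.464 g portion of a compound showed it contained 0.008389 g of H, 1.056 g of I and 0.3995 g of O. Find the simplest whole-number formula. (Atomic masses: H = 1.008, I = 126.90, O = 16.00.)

HIO3

H: 0.008389 g ÷ 1.008 g/mol = 0.008322 mol
I: 1.056 g ÷ 126.90 g/mol = 0.008322 mol
O: 0.3995 g ÷ 16.00 g/mol = 0.02497 mol
Ratios (÷ 0.008322): H 1.000, I 1.000, O 3.001
Ratio ≈ 1:1:3, so the empirical formula is HIO3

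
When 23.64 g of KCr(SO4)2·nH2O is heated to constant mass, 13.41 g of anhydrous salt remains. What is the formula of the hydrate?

Mass of water lost = 23.64 − 13.41 = 10.23 g → 10.23 / 18.02 = 0.5677 mol H2O
Molar mass of KCr(SO4)2 = 283.24 g/mol → mol KCr(SO4)2 = 13.41 / 283.24 = 0.04735
n = 0.5677 / 0.04735 = 11.99 ≈ 12 → KCr(SO4)2·12H2O

KCr(SO4)2·12H2O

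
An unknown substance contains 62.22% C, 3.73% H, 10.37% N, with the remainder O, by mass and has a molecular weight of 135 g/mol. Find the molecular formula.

Assume 100 g: 62.22 g C, 3.73 g H, 10.37 g N, 23.68 g O.
C: 62.22 g ÷ 12.01 g/mol = 5.181 mol
H: 3.73 g ÷ 1.008 g/mol = 3.7 mol
N: 10.37 g ÷ 14.01 g/mol = 0.7402 mol
O: 23.68 g ÷ 16.00 g/mol = 1.48 mol
Ratios (÷ 0.7402): C 6.999, H 4.999, N 1.000, O 1.999
→ C7H5NO2
Empirical-formula mass = 135.12 g/mol
n = 135 / 135.12 = 1.00 ≈ 1
Molecular formula = empirical formula = C7H5NO2

C7H5NO2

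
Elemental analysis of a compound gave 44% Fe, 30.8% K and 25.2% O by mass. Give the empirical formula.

FeKO2

Assume 100 g: 44 g Fe, 30.8 g K, 25.2 g O.
Moles — Fe: 44 / 55.85 = 0.7878 mol; K: 30.8 / 39.10 = 0.7877 mol; O: 25.2 / 16.00 = 1.575 mol
Smallest is K at 0.7877 mol; normalising gives Fe 1.000, K 1.000, O 1.999
≈ 1:1:2 → FeKO2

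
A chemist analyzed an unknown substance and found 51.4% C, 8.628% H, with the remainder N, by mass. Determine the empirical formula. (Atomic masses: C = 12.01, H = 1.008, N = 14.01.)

Assume 100 g: 51.4 g C, 8.628 g H, 39.972 g N.
n(C) = 51.4/12.01 = 4.28, n(H) = 8.628/1.008 = 8.56, n(N) = 39.972/14.01 = 2.853
Ratios (÷ 2.853): C 1.500, H 3.000, N 1.000
Multiply by 2: C 3.00, H 6.00, N 2.00 → C3H6N2

C3H6N2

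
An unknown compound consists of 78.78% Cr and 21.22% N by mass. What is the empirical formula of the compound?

Assume 100 g: 78.78 g Cr, 21.22 g N.
Cr: 78.78 g ÷ 52.00 g/mol = 1.515 mol
N: 21.22 g ÷ 14.01 g/mol = 1.515 mol
Divide by the smallest (1.515 mol N): Cr 1.000, N 1.000
Ratio ≈ 1:1, so the empirical formula is CrN

CrN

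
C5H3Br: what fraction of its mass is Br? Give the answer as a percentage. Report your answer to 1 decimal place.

55.9%

Molar mass = 5(12.01) + 3(1.008) + 1(79.90) = 142.974 g/mol
Mass of Br per mole = 1 × 79.90 = 79.900 g
% Br = 79.900 / 142.974 × 100 = 55.9%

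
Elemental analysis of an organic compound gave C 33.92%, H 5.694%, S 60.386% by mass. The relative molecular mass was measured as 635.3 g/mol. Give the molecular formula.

C18H36S12

Assume 100 g: 33.92 g C, 5.694 g H, 60.386 g S.
Moles — C: 33.92 / 12.01 = 2.824 mol; H: 5.694 / 1.008 = 5.649 mol; S: 60.386 / 32.07 = 1.883 mol
Smallest is S at 1.883 mol; normalising gives C 1.500, H 3.000, S 1.000
×2: C 3.00, H 6.00, S 2.00 → C3H6S2
Empirical-formula mass = 106.22 g/mol
n = 635.3 / 106.22 = 5.98 ≈ 6
Molecular formula = (C3H6S2)×6 = C18H36S12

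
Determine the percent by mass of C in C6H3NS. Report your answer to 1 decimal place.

Molar mass = 6(12.01) + 3(1.008) + 1(14.01) + 1(32.07) = 121.164 g/mol
Mass of C per mole = 6 × 12.01 = 72.060 g
% C = 72.060 / 121.164 × 100 = 59.5%

59.5%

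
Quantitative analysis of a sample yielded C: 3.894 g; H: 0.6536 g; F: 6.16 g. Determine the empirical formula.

n(C) = 3.894/12.01 = 0.3242, n(H) = 0.6536/1.008 = 0.6484, n(F) = 6.16/19.00 = 0.3242
Divide by the smallest (0.3242 mol F): C 1.000, H 2.000, F 1.000
Ratio ≈ 1:2:1, so the empirical formula is CH2F

CH2F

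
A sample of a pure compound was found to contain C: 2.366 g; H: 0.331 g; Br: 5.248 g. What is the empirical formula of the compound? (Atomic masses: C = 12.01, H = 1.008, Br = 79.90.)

Moles — C: 2.366 / 12.01 = 0.197 mol; H: 0.331 / 1.008 = 0.3284 mol; Br: 5.248 / 79.90 = 0.06568 mol
Smallest is Br at 0.06568 mol; normalising gives C 2.999, H 4.999, Br 1.000
Ratio ≈ 3:5:1, so the empirical formula is C3H5Br

C3H5Br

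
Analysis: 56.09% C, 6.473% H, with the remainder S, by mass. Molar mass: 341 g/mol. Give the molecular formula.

Assume 100 g: 56.09 g C, 6.473 g H, 37.437 g S.
C: 56.09 g ÷ 12.01 g/mol = 4.67 mol
H: 6.473 g ÷ 1.008 g/mol = 6.422 mol
S: 37.437 g ÷ 32.07 g/mol = 1.167 mol
Ratios (÷ 1.167): C 4.001, H 5.501, S 1.000
Multiply by 2: C 8.00, H 11.00, S 2.00 → C8H11S2
Empirical-formula mass = 171.31 g/mol
n = 341 / 171.31 = 1.99 ≈ 2
Molecular formula = (C8H11S2)×2 = C16H22S4

C16H22S4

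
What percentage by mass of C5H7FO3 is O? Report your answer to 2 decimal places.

Molar mass = 5(12.01) + 7(1.008) + 1(19.00) + 3(16.00) = 134.106 g/mol
Mass of O per mole = 3 × 16.00 = 48.000 g
% O = 48.000 / 134.106 × 100 = 35.79%

35.79%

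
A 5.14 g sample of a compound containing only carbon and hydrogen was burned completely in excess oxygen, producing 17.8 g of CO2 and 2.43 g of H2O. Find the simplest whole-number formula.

mol C = 17.8 / 44.01 = 0.4045; mass C = 0.4045 × 12.01 = 4.857 g
mol H = 2 × (2.43 / 18.02) = 0.2697; mass H = 0.2697 × 1.008 = 0.2719 g
Ratios (÷ 0.2697): C 1.500, H 1.000
Multiply by 2: C 3.00, H 2.00 → C3H2

C3H2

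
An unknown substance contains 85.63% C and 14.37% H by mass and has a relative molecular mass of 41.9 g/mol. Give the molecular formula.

C3H6

Assume 100 g: 85.63 g C, 14.37 g H.
C: 85.63 g ÷ 12.01 g/mol = 7.13 mol
H: 14.37 g ÷ 1.008 g/mol = 14.26 mol
Smallest is C at 7.13 mol; normalising gives C 1.000, H 1.999
Ratio ≈ 1:2, so the empirical formula is CH2
Empirical-formula mass = 14.03 g/mol
n = 41.9 / 14.03 = 2.99 ≈ 3
Molecular formula = (CH2)×3 = C3H6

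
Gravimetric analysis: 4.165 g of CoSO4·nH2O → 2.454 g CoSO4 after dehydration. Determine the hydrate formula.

CoSO4·6H2O

Mass of water lost = 4.165 − 2.454 = 1.711 g → 1.711 / 18.02 = 0.09495 mol H2O
Molar mass of CoSO4 = 155.00 g/mol → mol CoSO4 = 2.454 / 155.00 = 0.01583
n = 0.09495 / 0.01583 = 6.00 ≈ 6 → CoSO4·6H2O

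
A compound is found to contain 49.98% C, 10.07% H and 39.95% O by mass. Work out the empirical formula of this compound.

Assume 100 g: 49.98 g C, 10.07 g H, 39.95 g O.
Moles — C: 49.98 / 12.01 = 4.162 mol; H: 10.07 / 1.008 = 9.99 mol; O: 39.95 / 16.00 = 2.497 mol
Smallest is O at 2.497 mol; normalising gives C 1.667, H 4.001, O 1.000
×3: C 5.00, H 12.00, O 3.00 → C5H12O3

C5H12O3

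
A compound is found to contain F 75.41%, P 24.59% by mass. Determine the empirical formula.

Assume 100 g: 75.41 g F, 24.59 g P.
Moles — F: 75.41 / 19.00 = 3.969 mol; P: 24.59 / 30.97 = 0.794 mol
Ratios (÷ 0.794): F 4.999, P 1.000
Ratio ≈ 5:1, so the empirical formula is F5P

F5P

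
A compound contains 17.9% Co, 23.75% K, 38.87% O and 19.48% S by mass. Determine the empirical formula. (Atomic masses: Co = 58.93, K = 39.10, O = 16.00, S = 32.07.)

Assume 100 g: 17.9 g Co, 23.75 g K, 38.87 g O, 19.48 g S.
Moles — Co: 17.9 / 58.93 = 0.3038 mol; K: 23.75 / 39.10 = 0.6074 mol; O: 38.87 / 16.00 = 2.429 mol; S: 19.48 / 32.07 = 0.6074 mol
Divide by the smallest (0.3038 mol Co): Co 1.000, K 2.000, O 7.998, S 2.000
≈ 1:2:8:2 → CoK2O8S2

CoK2O8S2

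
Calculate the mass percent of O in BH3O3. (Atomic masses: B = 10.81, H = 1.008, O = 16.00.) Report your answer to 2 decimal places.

Molar mass = 1(10.81) + 3(1.008) + 3(16.00) = 61.834 g/mol
Mass of O per mole = 3 × 16.00 = 48.000 g
% O = 48.000 / 61.834 × 100 = 77.63%

77.63%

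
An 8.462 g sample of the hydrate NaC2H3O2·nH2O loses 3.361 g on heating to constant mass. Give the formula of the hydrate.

Mass of anhydrous NaC2H3O2 = 8.462 − 3.361 = 5.101 g
mol H2O = 3.361 / 18.02 = 0.1865
Molar mass of NaC2H3O2 = 82.03 g/mol → mol NaC2H3O2 = 5.101 / 82.03 = 0.06218
n = 0.1865 / 0.06218 = 3.00 ≈ 3 → NaC2H3O2·3H2O

NaC2H3O2·3H2O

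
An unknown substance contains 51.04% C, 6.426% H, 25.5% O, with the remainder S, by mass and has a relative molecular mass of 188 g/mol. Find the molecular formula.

Assume 100 g: 51.04 g C, 6.426 g H, 25.5 g O, 17.034 g S.
n(C) = 51.04/12.01 = 4.25, n(H) = 6.426/1.008 = 6.375, n(O) = 25.5/16.00 = 1.594, n(S) = 17.034/32.07 = 0.5312
Smallest is S at 0.5312 mol; normalising gives C 8.001, H 12.002, O 3.001, S 1.000
→ C8H12O3S
Empirical-formula mass = 188.25 g/mol
n = 188 / 188.25 = 1.00 ≈ 1
Molecular formula = empirical formula = C8H12O3S

C8H12O3S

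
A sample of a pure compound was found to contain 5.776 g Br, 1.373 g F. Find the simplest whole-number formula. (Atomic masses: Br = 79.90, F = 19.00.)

Br: 5.776 g ÷ 79.90 g/mol = 0.07229 mol
F: 1.373 g ÷ 19.00 g/mol = 0.07226 mol
Ratios (÷ 0.07226): Br 1.000, F 1.000
→ BrF

BrF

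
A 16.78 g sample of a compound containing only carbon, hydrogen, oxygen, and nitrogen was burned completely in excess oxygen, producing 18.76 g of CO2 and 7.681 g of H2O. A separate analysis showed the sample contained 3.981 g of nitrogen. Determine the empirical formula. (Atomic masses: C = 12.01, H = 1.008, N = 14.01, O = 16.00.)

C3H6N2O3

mol C = 18.76 / 44.01 = 0.4263; mass C = 0.4263 × 12.01 = 5.119 g
mol H = 2 × (7.681 / 18.02) = 0.8525; mass H = 0.8525 × 1.008 = 0.8593 g
mol N = 3.981 / 14.01 = 0.2842
mass O = 16.78 − (9.960) = 6.820 g → mol O = 0.4263
Smallest is N at 0.2842 mol; normalising gives C 1.500, H 3.000, N 1.000, O 1.500
Multiply by 2: C 3.00, H 6.00, N 2.00, O 3.00 → C3H6N2O3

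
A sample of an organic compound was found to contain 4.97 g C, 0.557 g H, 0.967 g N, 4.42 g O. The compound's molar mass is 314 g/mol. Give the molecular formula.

n(C) = 4.97/12.01 = 0.4138, n(H) = 0.557/1.008 = 0.5526, n(N) = 0.967/14.01 = 0.06902, n(O) = 4.42/16.00 = 0.2762
Smallest is N at 0.06902 mol; normalising gives C 5.995, H 8.006, N 1.000, O 4.002
→ C6H8NO4
Empirical-formula mass = 158.13 g/mol
n = 314 / 158.13 = 1.99 ≈ 2
Molecular formula = (C6H8NO4)×2 = C12H16N2O8

C12H16N2O8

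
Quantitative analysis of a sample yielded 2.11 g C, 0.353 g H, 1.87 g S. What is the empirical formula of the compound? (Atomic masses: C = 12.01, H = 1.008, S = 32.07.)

Moles — C: 2.11 / 12.01 = 0.1757 mol; H: 0.353 / 1.008 = 0.3502 mol; S: 1.87 / 32.07 = 0.05831 mol
Ratios (÷ 0.05831): C 3.013, H 6.006, S 1.000
≈ 3:6:1 → C3H6S

C3H6S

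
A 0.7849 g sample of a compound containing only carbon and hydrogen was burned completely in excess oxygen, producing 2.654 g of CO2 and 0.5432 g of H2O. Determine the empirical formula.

CH

mol C = 2.654 / 44.01 = 0.06030; mass C = 0.06030 × 12.01 = 0.7243 g
mol H = 2 × (0.5432 / 18.02) = 0.06029; mass H = 0.06029 × 1.008 = 0.06077 g
Divide by the smallest (0.06029 mol H): C 1.000, H 1.000
→ CH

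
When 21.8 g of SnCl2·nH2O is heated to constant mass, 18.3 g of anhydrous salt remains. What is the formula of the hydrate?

Mass of water lost = 21.8 − 18.3 = 3.5 g → 3.5 / 18.02 = 0.1942 mol H2O
Molar mass of SnCl2 = 189.61 g/mol → mol SnCl2 = 18.3 / 189.61 = 0.09651
n = 0.1942 / 0.09651 = 2.01 ≈ 2 → SnCl2·2H2O

SnCl2·2H2O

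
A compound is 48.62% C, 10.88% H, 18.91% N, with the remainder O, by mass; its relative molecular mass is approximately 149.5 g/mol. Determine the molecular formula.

Assume 100 g: 48.62 g C, 10.88 g H, 18.91 g N, 21.59 g O.
Moles — C: 48.62 / 12.01 = 4.048 mol; H: 10.88 / 1.008 = 10.79 mol; N: 18.91 / 14.01 = 1.35 mol; O: 21.59 / 16.00 = 1.349 mol
Ratios (÷ 1.349): C 3.000, H 7.999, N 1.000, O 1.000
≈ 3:8:1:1 → C3H8NO
Empirical-formula mass = 74.10 g/mol
n = 149.5 / 74.10 = 2.02 ≈ 2
Molecular formula = (C3H8NO)×2 = C6H16N2O2

C6H16N2O2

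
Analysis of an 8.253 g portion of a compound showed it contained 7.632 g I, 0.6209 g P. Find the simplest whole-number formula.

n(I) = 7.632/126.90 = 0.06014, n(P) = 0.6209/30.97 = 0.02005
Smallest is P at 0.02005 mol; normalising gives I 3.000, P 1.000
≈ 3:1 → I3P

I3P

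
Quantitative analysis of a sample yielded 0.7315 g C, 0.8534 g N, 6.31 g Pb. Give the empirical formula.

C2N2Pb

Moles — C: 0.7315 / 12.01 = 0.06091 mol; N: 0.8534 / 14.01 = 0.06091 mol; Pb: 6.31 / 207.2 = 0.03045 mol
Smallest is Pb at 0.03045 mol; normalising gives C 2.000, N 2.000, Pb 1.000
→ C2N2Pb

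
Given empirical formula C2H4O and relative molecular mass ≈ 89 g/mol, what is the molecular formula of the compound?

C4H8O2

Empirical-formula mass = 44.05 g/mol
n = 89 / 44.05 = 2.02 ≈ 2
Molecular formula = (C2H4O)2 = C4H8O2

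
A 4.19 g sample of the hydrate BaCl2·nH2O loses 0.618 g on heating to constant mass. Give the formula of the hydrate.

BaCl2·2H2O

Mass of anhydrous BaCl2 = 4.19 − 0.618 = 3.572 g
mol H2O = 0.618 / 18.02 = 0.0343
Molar mass of BaCl2 = 208.23 g/mol → mol BaCl2 = 3.572 / 208.23 = 0.01715
n = 0.0343 / 0.01715 = 2.00 ≈ 2 → BaCl2·2H2O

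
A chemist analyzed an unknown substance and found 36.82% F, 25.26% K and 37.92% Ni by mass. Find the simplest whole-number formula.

F3KNi

Assume 100 g: 36.82 g F, 25.26 g K, 37.92 g Ni.
Moles — F: 36.82 / 19.00 = 1.938 mol; K: 25.26 / 39.10 = 0.646 mol; Ni: 37.92 / 58.69 = 0.6461 mol
Ratios (÷ 0.646): F 3.000, K 1.000, Ni 1.000
→ F3KNi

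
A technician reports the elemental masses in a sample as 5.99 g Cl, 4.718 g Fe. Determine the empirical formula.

Cl: 5.99 g ÷ 35.45 g/mol = 0.169 mol
Fe: 4.718 g ÷ 55.85 g/mol = 0.08448 mol
Divide by the smallest (0.08448 mol Fe): Cl 2.000, Fe 1.000
Ratio ≈ 2:1, so the empirical formula is Cl2Fe

Cl2Fe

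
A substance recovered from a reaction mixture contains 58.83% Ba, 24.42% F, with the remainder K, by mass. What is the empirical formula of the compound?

Assume 100 g: 58.83 g Ba, 24.42 g F, 16.75 g K.
Ba: 58.83 g ÷ 137.33 g/mol = 0.4284 mol
F: 24.42 g ÷ 19.00 g/mol = 1.285 mol
K: 16.75 g ÷ 39.10 g/mol = 0.4284 mol
Smallest is Ba at 0.4284 mol; normalising gives Ba 1.000, F 3.000, K 1.000
→ BaF3K

BaF3K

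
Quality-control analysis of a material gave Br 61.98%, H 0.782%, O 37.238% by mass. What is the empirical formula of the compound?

Assume 100 g: 61.98 g Br, 0.782 g H, 37.238 g O.
Moles — Br: 61.98 / 79.90 = 0.7757 mol; H: 0.782 / 1.008 = 0.7758 mol; O: 37.238 / 16.00 = 2.327 mol
Smallest is Br at 0.7757 mol; normalising gives Br 1.000, H 1.000, O 3.000
→ BrHO3

BrHO3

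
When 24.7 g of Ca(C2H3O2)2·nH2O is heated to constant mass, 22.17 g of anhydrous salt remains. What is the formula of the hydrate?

Ca(C2H3O2)2·H2O

Mass of water lost = 24.7 − 22.17 = 2.53 g → 2.53 / 18.02 = 0.1404 mol H2O
Molar mass of Ca(C2H3O2)2 = 158.17 g/mol → mol Ca(C2H3O2)2 = 22.17 / 158.17 = 0.1402
n = 0.1404 / 0.1402 = 1.00 ≈ 1 → Ca(C2H3O2)2·H2O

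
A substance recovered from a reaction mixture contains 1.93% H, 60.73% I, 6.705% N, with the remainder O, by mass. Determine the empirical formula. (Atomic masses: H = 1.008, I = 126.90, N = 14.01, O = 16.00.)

Assume 100 g: 1.93 g H, 60.73 g I, 6.705 g N, 30.635 g O.
H: 1.93 g ÷ 1.008 g/mol = 1.915 mol
I: 60.73 g ÷ 126.90 g/mol = 0.4786 mol
N: 6.705 g ÷ 14.01 g/mol = 0.4786 mol
O: 30.635 g ÷ 16.00 g/mol = 1.915 mol
Ratios (÷ 0.4786): H 4.001, I 1.000, N 1.000, O 4.001
≈ 4:1:1:4 → H4INO4

H4INO4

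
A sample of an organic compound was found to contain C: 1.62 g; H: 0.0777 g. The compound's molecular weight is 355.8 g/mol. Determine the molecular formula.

C28H16

Moles — C: 1.62 / 12.01 = 0.1349 mol; H: 0.0777 / 1.008 = 0.07708 mol
Divide by the smallest (0.07708 mol H): C 1.750, H 1.000
×4: C 7.00, H 4.00 → C7H4
Empirical-formula mass = 88.10 g/mol
n = 355.8 / 88.10 = 4.04 ≈ 4
Molecular formula = (C7H4)×4 = C28H16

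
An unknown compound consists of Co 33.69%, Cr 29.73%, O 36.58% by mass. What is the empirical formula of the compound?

Assume 100 g: 33.69 g Co, 29.73 g Cr, 36.58 g O.
n(Co) = 33.69/58.93 = 0.5717, n(Cr) = 29.73/52.00 = 0.5717, n(O) = 36.58/16.00 = 2.286
Smallest is Co at 0.5717 mol; normalising gives Co 1.000, Cr 1.000, O 3.999
Ratio ≈ 1:1:4, so the empirical formula is CoCrO4

CoCrO4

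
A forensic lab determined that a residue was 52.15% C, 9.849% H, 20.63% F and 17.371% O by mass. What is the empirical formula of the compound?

C4H9FO

Assume 100 g: 52.15 g C, 9.849 g H, 20.63 g F, 17.371 g O.
Moles — C: 52.15 / 12.01 = 4.342 mol; H: 9.849 / 1.008 = 9.771 mol; F: 20.63 / 19.00 = 1.086 mol; O: 17.371 / 16.00 = 1.086 mol
Smallest is O at 1.086 mol; normalising gives C 4.000, H 9.000, F 1.000, O 1.000
→ C4H9FO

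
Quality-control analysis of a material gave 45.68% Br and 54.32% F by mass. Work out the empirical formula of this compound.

Assume 100 g: 45.68 g Br, 54.32 g F.
Br: 45.68 g ÷ 79.90 g/mol = 0.5717 mol
F: 54.32 g ÷ 19.00 g/mol = 2.859 mol
Smallest is Br at 0.5717 mol; normalising gives Br 1.000, F 5.001
Ratio ≈ 1:5, so the empirical formula is BrF5

BrF5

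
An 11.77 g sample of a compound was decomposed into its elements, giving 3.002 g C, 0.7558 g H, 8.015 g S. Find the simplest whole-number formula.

CH3S

C: 3.002 g ÷ 12.01 g/mol = 0.25 mol
H: 0.7558 g ÷ 1.008 g/mol = 0.7498 mol
S: 8.015 g ÷ 32.07 g/mol = 0.2499 mol
Ratios (÷ 0.2499): C 1.000, H 3.000, S 1.000
≈ 1:3:1 → CH3S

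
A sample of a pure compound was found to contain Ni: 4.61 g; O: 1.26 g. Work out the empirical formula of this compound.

NiO

n(Ni) = 4.61/58.69 = 0.07855, n(O) = 1.26/16.00 = 0.07875
Smallest is Ni at 0.07855 mol; normalising gives Ni 1.000, O 1.003
→ NiO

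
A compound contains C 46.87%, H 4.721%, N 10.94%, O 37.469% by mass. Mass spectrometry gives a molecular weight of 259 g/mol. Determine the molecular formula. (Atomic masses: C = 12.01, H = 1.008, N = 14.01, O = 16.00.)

C10H12N2O6

Assume 100 g: 46.87 g C, 4.721 g H, 10.94 g N, 37.469 g O.
Moles — C: 46.87 / 12.01 = 3.903 mol; H: 4.721 / 1.008 = 4.684 mol; N: 10.94 / 14.01 = 0.7809 mol; O: 37.469 / 16.00 = 2.342 mol
Smallest is N at 0.7809 mol; normalising gives C 4.998, H 5.998, N 1.000, O 2.999
→ C5H6NO3
Empirical-formula mass = 128.11 g/mol
n = 259 / 128.11 = 2.02 ≈ 2
Molecular formula = (C5H6NO3)×2 = C10H12N2O6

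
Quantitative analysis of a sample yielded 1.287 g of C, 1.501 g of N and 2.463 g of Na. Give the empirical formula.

CNNa

n(C) = 1.287/12.01 = 0.1072, n(N) = 1.501/14.01 = 0.1071, n(Na) = 2.463/22.99 = 0.1071
Ratios (÷ 0.1071): C 1.000, N 1.000, Na 1.000
→ CNNa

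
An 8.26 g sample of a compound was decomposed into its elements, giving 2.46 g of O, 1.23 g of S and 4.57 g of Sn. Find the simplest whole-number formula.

n(O) = 2.46/16.00 = 0.1537, n(S) = 1.23/32.07 = 0.03835, n(Sn) = 4.57/118.71 = 0.0385
Ratios (÷ 0.03835): O 4.009, S 1.000, Sn 1.004
→ O4SSn

O4SSn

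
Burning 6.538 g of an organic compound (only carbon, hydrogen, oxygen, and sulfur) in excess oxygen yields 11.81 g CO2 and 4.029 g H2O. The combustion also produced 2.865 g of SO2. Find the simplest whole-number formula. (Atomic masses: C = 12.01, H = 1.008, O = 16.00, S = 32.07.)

C6H10O2S

mol C = 11.81 / 44.01 = 0.2683; mass C = 0.2683 × 12.01 = 3.223 g
mol H = 2 × (4.029 / 18.02) = 0.4472; mass H = 0.4472 × 1.008 = 0.4507 g
mol S = 2.865 / 64.07 = 0.04472; mass S = 1.434 g
mass O = 6.538 − (5.108) = 1.430 g → mol O = 0.08940
Smallest is S at 0.04472 mol; normalising gives C 6.001, H 10.000, O 1.999, S 1.000
→ C6H10O2S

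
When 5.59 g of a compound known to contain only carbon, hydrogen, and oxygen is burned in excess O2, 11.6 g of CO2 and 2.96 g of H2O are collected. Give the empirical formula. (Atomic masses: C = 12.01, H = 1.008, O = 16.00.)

mol C = 11.6 / 44.01 = 0.2636; mass C = 0.2636 × 12.01 = 3.166 g
mol H = 2 × (2.96 / 18.02) = 0.3285; mass H = 0.3285 × 1.008 = 0.3312 g
mass O = 5.59 − (3.497) = 2.093 g → mol O = 0.1308
Smallest is O at 0.1308 mol; normalising gives C 2.015, H 2.511, O 1.000
Multiply by 2: C 4.03, H 5.02, O 2.00 → C4H5O2

C4H5O2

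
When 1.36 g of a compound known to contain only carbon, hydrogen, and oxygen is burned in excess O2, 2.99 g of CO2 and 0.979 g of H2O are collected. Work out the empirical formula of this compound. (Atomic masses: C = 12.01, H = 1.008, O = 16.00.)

C5H8O2

mol C = 2.99 / 44.01 = 0.06794; mass C = 0.06794 × 12.01 = 0.8159 g
mol H = 2 × (0.979 / 18.02) = 0.1087; mass H = 0.1087 × 1.008 = 0.1095 g
mass O = 1.36 − (0.9255) = 0.4345 g → mol O = 0.02716
Divide by the smallest (0.02716 mol O): C 2.502, H 4.001, O 1.000
×2: C 5.00, H 8.00, O 2.00 → C5H8O2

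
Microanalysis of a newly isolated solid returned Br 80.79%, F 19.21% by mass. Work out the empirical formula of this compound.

Assume 100 g: 80.79 g Br, 19.21 g F.
n(Br) = 80.79/79.90 = 1.011, n(F) = 19.21/19.00 = 1.011
Smallest is F at 1.011 mol; normalising gives Br 1.000, F 1.000
≈ 1:1 → BrF

BrF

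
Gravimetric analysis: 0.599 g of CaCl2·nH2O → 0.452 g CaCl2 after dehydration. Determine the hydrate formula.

CaCl2·2H2O

Mass of water lost = 0.599 − 0.452 = 0.147 g → 0.147 / 18.02 = 0.008158 mol H2O
Molar mass of CaCl2 = 110.98 g/mol → mol CaCl2 = 0.452 / 110.98 = 0.004073
n = 0.008158 / 0.004073 = 2.00 ≈ 2 → CaCl2·2H2O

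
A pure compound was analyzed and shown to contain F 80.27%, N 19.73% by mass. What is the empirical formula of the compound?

F3N

Assume 100 g: 80.27 g F, 19.73 g N.
n(F) = 80.27/19.00 = 4.225, n(N) = 19.73/14.01 = 1.408
Divide by the smallest (1.408 mol N): F 3.000, N 1.000
→ F3N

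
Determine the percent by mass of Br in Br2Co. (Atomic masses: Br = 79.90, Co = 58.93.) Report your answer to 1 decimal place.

Molar mass = 2(79.90) + 1(58.93) = 218.730 g/mol
Mass of Br per mole = 2 × 79.90 = 159.800 g
% Br = 159.800 / 218.730 × 100 = 73.1%

73.1%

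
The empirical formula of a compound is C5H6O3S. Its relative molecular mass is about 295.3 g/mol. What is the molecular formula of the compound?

C10H12O6S2

Empirical-formula mass = 146.17 g/mol
n = 295.3 / 146.17 = 2.02 ≈ 2
Molecular formula = (C5H6O3S)2 = C10H12O6S2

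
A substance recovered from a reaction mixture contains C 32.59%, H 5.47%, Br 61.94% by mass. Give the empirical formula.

Assume 100 g: 32.59 g C, 5.47 g H, 61.94 g Br.
n(C) = 32.59/12.01 = 2.714, n(H) = 5.47/1.008 = 5.427, n(Br) = 61.94/79.90 = 0.7752
Divide by the smallest (0.7752 mol Br): C 3.500, H 7.000, Br 1.000
×2: C 7.00, H 14.00, Br 2.00 → C7H14Br2

C7H14Br2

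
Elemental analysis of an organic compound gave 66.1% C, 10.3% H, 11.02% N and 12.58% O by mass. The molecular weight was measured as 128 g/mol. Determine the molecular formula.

C7H13NO

Assume 100 g: 66.1 g C, 10.3 g H, 11.02 g N, 12.58 g O.
Moles — C: 66.1 / 12.01 = 5.504 mol; H: 10.3 / 1.008 = 10.22 mol; N: 11.02 / 14.01 = 0.7866 mol; O: 12.58 / 16.00 = 0.7863 mol
Smallest is O at 0.7863 mol; normalising gives C 7.000, H 12.996, N 1.000, O 1.000
→ C7H13NO
Empirical-formula mass = 127.18 g/mol
n = 128 / 127.18 = 1.01 ≈ 1
Molecular formula = empirical formula = C7H13NO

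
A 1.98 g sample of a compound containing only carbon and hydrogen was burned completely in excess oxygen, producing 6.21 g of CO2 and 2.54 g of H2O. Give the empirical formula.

CH2

mol C = 6.21 / 44.01 = 0.1411; mass C = 0.1411 × 12.01 = 1.695 g
mol H = 2 × (2.54 / 18.02) = 0.2819; mass H = 0.2819 × 1.008 = 0.2842 g
Ratios (÷ 0.1411): C 1.000, H 1.998
Ratio ≈ 1:2, so the empirical formula is CH2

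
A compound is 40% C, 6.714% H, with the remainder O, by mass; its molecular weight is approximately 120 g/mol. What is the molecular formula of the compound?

Assume 100 g: 40 g C, 6.714 g H, 53.286 g O.
n(C) = 40/12.01 = 3.331, n(H) = 6.714/1.008 = 6.661, n(O) = 53.286/16.00 = 3.33
Divide by the smallest (3.33 mol O): C 1.000, H 2.000, O 1.000
≈ 1:2:1 → CH2O
Empirical-formula mass = 30.03 g/mol
n = 120 / 30.03 = 4.00 ≈ 4
Molecular formula = (CH2O)×4 = C4H8O4

C4H8O4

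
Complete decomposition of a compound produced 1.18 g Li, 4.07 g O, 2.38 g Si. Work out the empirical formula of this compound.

Li: 1.18 g ÷ 6.94 g/mol = 0.17 mol
O: 4.07 g ÷ 16.00 g/mol = 0.2544 mol
Si: 2.38 g ÷ 28.09 g/mol = 0.08473 mol
Smallest is Si at 0.08473 mol; normalising gives Li 2.007, O 3.002, Si 1.000
Ratio ≈ 2:3:1, so the empirical formula is Li2O3Si

Li2O3Si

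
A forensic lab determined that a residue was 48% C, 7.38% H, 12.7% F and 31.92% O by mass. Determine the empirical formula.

C6H11FO3

Assume 100 g: 48 g C, 7.38 g H, 12.7 g F, 31.92 g O.
C: 48 g ÷ 12.01 g/mol = 3.997 mol
H: 7.38 g ÷ 1.008 g/mol = 7.321 mol
F: 12.7 g ÷ 19.00 g/mol = 0.6684 mol
O: 31.92 g ÷ 16.00 g/mol = 1.995 mol
Smallest is F at 0.6684 mol; normalising gives C 5.979, H 10.953, F 1.000, O 2.985
Ratio ≈ 6:11:1:3, so the empirical formula is C6H11FO3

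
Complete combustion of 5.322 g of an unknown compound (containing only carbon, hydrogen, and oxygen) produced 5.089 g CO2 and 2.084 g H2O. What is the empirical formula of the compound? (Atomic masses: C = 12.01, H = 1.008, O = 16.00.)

CH2O2

mol C = 5.089 / 44.01 = 0.1156; mass C = 0.1156 × 12.01 = 1.389 g
mol H = 2 × (2.084 / 18.02) = 0.2313; mass H = 0.2313 × 1.008 = 0.2331 g
mass O = 5.322 − (1.622) = 3.700 g → mol O = 0.2313
Divide by the smallest (0.1156 mol C): C 1.000, H 2.000, O 2.000
→ CH2O2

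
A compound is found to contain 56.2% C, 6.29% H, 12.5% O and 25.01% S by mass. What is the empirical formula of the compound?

Assume 100 g: 56.2 g C, 6.29 g H, 12.5 g O, 25.01 g S.
C: 56.2 g ÷ 12.01 g/mol = 4.679 mol
H: 6.29 g ÷ 1.008 g/mol = 6.24 mol
O: 12.5 g ÷ 16.00 g/mol = 0.7812 mol
S: 25.01 g ÷ 32.07 g/mol = 0.7799 mol
Smallest is S at 0.7799 mol; normalising gives C 6.000, H 8.002, O 1.002, S 1.000
Ratio ≈ 6:8:1:1, so the empirical formula is C6H8OS

C6H8OS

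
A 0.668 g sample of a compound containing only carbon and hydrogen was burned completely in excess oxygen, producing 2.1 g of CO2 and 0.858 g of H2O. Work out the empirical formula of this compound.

CH2

mol C = 2.1 / 44.01 = 0.04772; mass C = 0.04772 × 12.01 = 0.5731 g
mol H = 2 × (0.858 / 18.02) = 0.09523; mass H = 0.09523 × 1.008 = 0.09599 g
Ratios (÷ 0.04772): C 1.000, H 1.996
≈ 1:2 → CH2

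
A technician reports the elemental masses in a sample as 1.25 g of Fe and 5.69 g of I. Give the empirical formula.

FeI2

n(Fe) = 1.25/55.85 = 0.02238, n(I) = 5.69/126.90 = 0.04484
Divide by the smallest (0.02238 mol Fe): Fe 1.000, I 2.003
→ FeI2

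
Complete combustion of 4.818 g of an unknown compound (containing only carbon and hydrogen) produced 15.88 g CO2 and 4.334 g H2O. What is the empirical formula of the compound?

mol C = 15.88 / 44.01 = 0.3608; mass C = 0.3608 × 12.01 = 4.334 g
mol H = 2 × (4.334 / 18.02) = 0.4810; mass H = 0.4810 × 1.008 = 0.4849 g
Smallest is C at 0.3608 mol; normalising gives C 1.000, H 1.333
×3: C 3.00, H 4.00 → C3H4

C3H4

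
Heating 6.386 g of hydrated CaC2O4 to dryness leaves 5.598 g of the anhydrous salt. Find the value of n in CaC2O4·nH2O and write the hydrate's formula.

Mass of water lost = 6.386 − 5.598 = 0.788 g → 0.788 / 18.02 = 0.04373 mol H2O
Molar mass of CaC2O4 = 128.10 g/mol → mol CaC2O4 = 5.598 / 128.10 = 0.0437
n = 0.04373 / 0.0437 = 1.00 ≈ 1 → CaC2O4·H2O

CaC2O4·H2O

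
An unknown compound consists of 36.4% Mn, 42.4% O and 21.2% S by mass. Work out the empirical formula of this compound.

Assume 100 g: 36.4 g Mn, 42.4 g O, 21.2 g S.
Moles — Mn: 36.4 / 54.94 = 0.6625 mol; O: 42.4 / 16.00 = 2.65 mol; S: 21.2 / 32.07 = 0.6611 mol
Smallest is S at 0.6611 mol; normalising gives Mn 1.002, O 4.009, S 1.000
≈ 1:4:1 → MnO4S

MnO4S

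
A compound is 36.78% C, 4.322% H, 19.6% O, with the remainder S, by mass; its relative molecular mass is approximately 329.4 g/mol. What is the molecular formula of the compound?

Assume 100 g: 36.78 g C, 4.322 g H, 19.6 g O, 39.298 g S.
Moles — C: 36.78 / 12.01 = 3.062 mol; H: 4.322 / 1.008 = 4.288 mol; O: 19.6 / 16.00 = 1.225 mol; S: 39.298 / 32.07 = 1.225 mol
Smallest is O at 1.225 mol; normalising gives C 2.500, H 3.500, O 1.000, S 1.000
Scaling by 2: C 5.00, H 7.00, O 2.00, S 2.00 → C5H7O2S2
Empirical-formula mass = 163.25 g/mol
n = 329.4 / 163.25 = 2.02 ≈ 2
Molecular formula = (C5H7O2S2)×2 = C10H14O4S4

C10H14O4S4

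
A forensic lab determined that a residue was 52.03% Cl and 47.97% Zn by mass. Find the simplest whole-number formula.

Assume 100 g: 52.03 g Cl, 47.97 g Zn.
n(Cl) = 52.03/35.45 = 1.468, n(Zn) = 47.97/65.38 = 0.7337
Divide by the smallest (0.7337 mol Zn): Cl 2.000, Zn 1.000
→ Cl2Zn

Cl2Zn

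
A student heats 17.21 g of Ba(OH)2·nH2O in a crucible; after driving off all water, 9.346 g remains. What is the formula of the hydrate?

Mass of water lost = 17.21 − 9.346 = 7.864 g → 7.864 / 18.02 = 0.4364 mol H2O
Molar mass of Ba(OH)2 = 171.35 g/mol → mol Ba(OH)2 = 9.346 / 171.35 = 0.05454
n = 0.4364 / 0.05454 = 8.00 ≈ 8 → Ba(OH)2·8H2O

Ba(OH)2·8H2O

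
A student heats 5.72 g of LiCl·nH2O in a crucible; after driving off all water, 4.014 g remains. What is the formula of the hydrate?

LiCl·H2O

Mass of water lost = 5.72 − 4.014 = 1.706 g → 1.706 / 18.02 = 0.09467 mol H2O
Molar mass of LiCl = 42.39 g/mol → mol LiCl = 4.014 / 42.39 = 0.09469
n = 0.09467 / 0.09469 = 1.00 ≈ 1 → LiCl·H2O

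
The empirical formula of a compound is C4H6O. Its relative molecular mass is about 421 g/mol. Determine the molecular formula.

C24H36O6

Empirical-formula mass = 70.09 g/mol
n = 421 / 70.09 = 6.01 ≈ 6
Molecular formula = (C4H6O)6 = C24H36O6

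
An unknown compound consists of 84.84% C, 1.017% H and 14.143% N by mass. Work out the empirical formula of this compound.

Assume 100 g: 84.84 g C, 1.017 g H, 14.143 g N.
C: 84.84 g ÷ 12.01 g/mol = 7.064 mol
H: 1.017 g ÷ 1.008 g/mol = 1.009 mol
N: 14.143 g ÷ 14.01 g/mol = 1.009 mol
Ratios (÷ 1.009): C 7.002, H 1.000, N 1.001
→ C7HN

C7HN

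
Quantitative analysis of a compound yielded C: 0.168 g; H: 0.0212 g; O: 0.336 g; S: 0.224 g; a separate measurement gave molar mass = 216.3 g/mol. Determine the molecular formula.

C4H6O6S2

n(C) = 0.168/12.01 = 0.01399, n(H) = 0.0212/1.008 = 0.02103, n(O) = 0.336/16.00 = 0.021, n(S) = 0.224/32.07 = 0.006985
Divide by the smallest (0.006985 mol S): C 2.003, H 3.011, O 3.007, S 1.000
→ C2H3O3S
Empirical-formula mass = 107.11 g/mol
n = 216.3 / 107.11 = 2.02 ≈ 2
Molecular formula = (C2H3O3S)×2 = C4H6O6S2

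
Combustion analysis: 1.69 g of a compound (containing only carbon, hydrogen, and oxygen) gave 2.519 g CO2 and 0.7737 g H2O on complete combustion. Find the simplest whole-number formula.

C2H3O2

mol C = 2.519 / 44.01 = 0.05724; mass C = 0.05724 × 12.01 = 0.6874 g
mol H = 2 × (0.7737 / 18.02) = 0.08587; mass H = 0.08587 × 1.008 = 0.08656 g
mass O = 1.69 − (0.7740) = 0.9160 g → mol O = 0.05725
Divide by the smallest (0.05724 mol C): C 1.000, H 1.500, O 1.000
Multiply by 2: C 2.00, H 3.00, O 2.00 → C2H3O2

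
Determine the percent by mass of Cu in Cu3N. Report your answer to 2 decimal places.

93.15%

Molar mass = 3(63.55) + 1(14.01) = 204.660 g/mol
Mass of Cu per mole = 3 × 63.55 = 190.650 g
% Cu = 190.650 / 204.660 × 100 = 93.15%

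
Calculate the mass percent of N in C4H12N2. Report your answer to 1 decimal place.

Molar mass = 4(12.01) + 12(1.008) + 2(14.01) = 88.156 g/mol
Mass of N per mole = 2 × 14.01 = 28.020 g
% N = 28.020 / 88.156 × 100 = 31.8%

31.8%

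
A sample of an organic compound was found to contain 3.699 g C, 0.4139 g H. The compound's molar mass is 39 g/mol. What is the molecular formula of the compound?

C: 3.699 g ÷ 12.01 g/mol = 0.308 mol
H: 0.4139 g ÷ 1.008 g/mol = 0.4106 mol
Divide by the smallest (0.308 mol C): C 1.000, H 1.333
×3: C 3.00, H 4.00 → C3H4
Empirical-formula mass = 40.06 g/mol
n = 39 / 40.06 = 0.97 ≈ 1
Molecular formula = empirical formula = C3H4

C3H4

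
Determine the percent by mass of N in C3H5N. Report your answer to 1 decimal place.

Molar mass = 3(12.01) + 5(1.008) + 1(14.01) = 55.080 g/mol
Mass of N per mole = 1 × 14.01 = 14.010 g
% N = 14.010 / 55.080 × 100 = 25.4%

25.4%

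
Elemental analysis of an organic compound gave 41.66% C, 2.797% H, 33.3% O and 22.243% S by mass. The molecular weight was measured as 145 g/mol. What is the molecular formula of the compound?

Assume 100 g: 41.66 g C, 2.797 g H, 33.3 g O, 22.243 g S.
C: 41.66 g ÷ 12.01 g/mol = 3.469 mol
H: 2.797 g ÷ 1.008 g/mol = 2.775 mol
O: 33.3 g ÷ 16.00 g/mol = 2.081 mol
S: 22.243 g ÷ 32.07 g/mol = 0.6936 mol
Smallest is S at 0.6936 mol; normalising gives C 5.001, H 4.001, O 3.001, S 1.000
≈ 5:4:3:1 → C5H4O3S
Empirical-formula mass = 144.15 g/mol
n = 145 / 144.15 = 1.01 ≈ 1
Molecular formula = empirical formula = C5H4O3S

C5H4O3S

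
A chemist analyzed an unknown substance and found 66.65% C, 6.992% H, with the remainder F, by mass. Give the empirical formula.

C4H5F

Assume 100 g: 66.65 g C, 6.992 g H, 26.358 g F.
n(C) = 66.65/12.01 = 5.55, n(H) = 6.992/1.008 = 6.937, n(F) = 26.358/19.00 = 1.387
Ratios (÷ 1.387): C 4.000, H 5.000, F 1.000
Ratio ≈ 4:5:1, so the empirical formula is C4H5F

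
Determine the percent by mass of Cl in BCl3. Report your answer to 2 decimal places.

Molar mass = 1(10.81) + 3(35.45) = 117.160 g/mol
Mass of Cl per mole = 3 × 35.45 = 106.350 g
% Cl = 106.350 / 117.160 × 100 = 90.77%

90.77%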